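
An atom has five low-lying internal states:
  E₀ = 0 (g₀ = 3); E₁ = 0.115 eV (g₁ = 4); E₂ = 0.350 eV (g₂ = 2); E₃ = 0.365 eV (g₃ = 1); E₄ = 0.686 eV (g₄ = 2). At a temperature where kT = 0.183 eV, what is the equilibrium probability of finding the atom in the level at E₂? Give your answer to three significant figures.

Eᵢ/kT = 0, 0.62842, 1.9126, 1.9945, 3.7486.
Z = Σ gᵢe^(−Eᵢ/kT) = 3·e^(−0) + 4·e^(−0.62842) + 2·e^(−1.9126) + 1·e^(−1.9945) + 2·e^(−3.7486) = 3.0000 + 2.1337 + 0.29539 + 0.13608 + 0.047101 = 5.6123.
P₂ = g₂ e^(−E₂/kT) / Z = 0.29539/5.6123 = 0.0526.

0.0526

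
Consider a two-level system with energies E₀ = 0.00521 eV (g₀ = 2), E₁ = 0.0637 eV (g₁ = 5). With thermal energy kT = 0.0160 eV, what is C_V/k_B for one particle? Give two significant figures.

Eᵢ/kT = 0.3256, 3.981.
Z = Σ gᵢe^(−Eᵢ/kT) = 2·e^(−0.3256) + 5·e^(−3.981) = 1.444 + 0.09333 = 1.537.
⟨E⟩ = 0.008763 eV, ⟨E²⟩ = 0.0002719 eV².
C_V/k_B = (⟨E²⟩ − ⟨E⟩²)/(kT)² = (0.0002719 − 0.00007679)/0.0002560 = 0.76.

0.76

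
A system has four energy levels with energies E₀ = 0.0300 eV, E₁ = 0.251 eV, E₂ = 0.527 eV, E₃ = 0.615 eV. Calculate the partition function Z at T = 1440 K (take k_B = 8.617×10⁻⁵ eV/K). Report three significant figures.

Z = 0.939

k_BT = 8.617×10⁻⁵ × 1440 K = 0.12408 eV.
Eᵢ/kT = 0.24178, 2.0229, 4.2473, 4.9565.
Z = Σ e^(−Eᵢ/kT) = e^(−0.24178) + e^(−2.0229) + e^(−4.2473) + e^(−4.9565) = 0.78523 + 0.13227 + 0.014303 + 0.0070375 = 0.93884.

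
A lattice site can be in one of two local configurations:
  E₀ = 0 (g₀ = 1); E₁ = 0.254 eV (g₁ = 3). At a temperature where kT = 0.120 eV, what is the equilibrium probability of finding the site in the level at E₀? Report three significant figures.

0.735

Eᵢ/kT = 0, 2.1167.
Z = Σ gᵢe^(−Eᵢ/kT) = 1·e^(−0) + 3·e^(−2.1167) = 1.0000 + 0.36129 = 1.3613.
P₀ = g₀ e^(−E₀/kT) / Z = 1.0000/1.3613 = 0.735.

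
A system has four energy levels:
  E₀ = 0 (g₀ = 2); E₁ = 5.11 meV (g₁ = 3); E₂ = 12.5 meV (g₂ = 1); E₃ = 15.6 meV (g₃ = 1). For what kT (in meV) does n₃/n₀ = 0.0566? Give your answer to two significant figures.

n₃/n₀ = (g₃/g₀) exp[−(E₃−E₀)/kT] = 0.0566.
⇒ (E₃−E₀)/kT = ln((1/2)/0.0566) = ln(8.834) = 2.179.
kT = 15.6 meV / 2.179 = 7.2 meV.

7.2 meV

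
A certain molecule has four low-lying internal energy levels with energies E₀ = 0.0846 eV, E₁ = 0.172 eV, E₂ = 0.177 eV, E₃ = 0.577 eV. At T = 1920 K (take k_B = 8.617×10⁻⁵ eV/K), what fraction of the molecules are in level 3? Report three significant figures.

k_BT = 8.617×10⁻⁵ × 1920 K = 0.16545 eV.
Eᵢ/kT = 0.51133, 1.0396, 1.0698, 3.4875.
Z = Σ e^(−Eᵢ/kT) = e^(−0.51133) + e^(−1.0396) + e^(−1.0698) + e^(−3.4875) = 0.59970 + 0.35360 + 0.34308 + 0.030577 = 1.3270.
P₃ = e^(−E₃/kT) / Z = 0.030577/1.3270 = 0.0230.

0.0230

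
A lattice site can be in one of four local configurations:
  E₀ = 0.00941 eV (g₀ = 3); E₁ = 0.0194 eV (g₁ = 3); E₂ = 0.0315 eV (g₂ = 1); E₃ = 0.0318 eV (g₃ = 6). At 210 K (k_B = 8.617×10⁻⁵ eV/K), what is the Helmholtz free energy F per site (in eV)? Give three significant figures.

-0.0252 eV

k_BT = 8.617×10⁻⁵ × 210 K = 0.018096 eV.
Eᵢ/kT = 0.52000, 1.0721, 1.7407, 1.7573.
Z = Σ gᵢe^(−Eᵢ/kT) = 3·e^(−0.52000) + 3·e^(−1.0721) + 1·e^(−1.7407) + 6·e^(−1.7573) = 1.7836 + 1.0269 + 0.17540 + 1.0351 = 4.0210.
F = −kT ln Z = −0.018096 × ln(4.0210) = −0.018096 × 1.3915 = -0.0252 eV.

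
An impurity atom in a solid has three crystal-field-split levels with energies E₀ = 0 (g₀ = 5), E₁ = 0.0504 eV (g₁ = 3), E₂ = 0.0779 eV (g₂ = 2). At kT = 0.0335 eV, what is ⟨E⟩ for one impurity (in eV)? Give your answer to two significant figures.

0.0083 eV

Eᵢ/kT = 0, 1.504, 2.325.
Z = Σ gᵢe^(−Eᵢ/kT) = 5·e^(−0) + 3·e^(−1.504) + 2·e^(−2.325) = 5.000 + 0.6667 + 0.1956 = 5.862.
⟨E⟩ = Σ Eᵢ gᵢe^(−Eᵢ/kT) / Z = (0·5.000 + 0.0504·0.6667 + 0.0779·0.1956) / 5.862 = 0.0083 eV.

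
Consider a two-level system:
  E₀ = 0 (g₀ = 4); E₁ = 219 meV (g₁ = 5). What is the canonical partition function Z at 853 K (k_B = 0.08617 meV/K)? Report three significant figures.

k_BT = 0.08617 × 853 K = 73.503 meV.
Eᵢ/kT = 0, 2.9795.
Z = Σ gᵢe^(−Eᵢ/kT) = 4·e^(−0) + 5·e^(−2.9795) = 4.0000 + 0.25409 = 4.2541.

Z = 4.25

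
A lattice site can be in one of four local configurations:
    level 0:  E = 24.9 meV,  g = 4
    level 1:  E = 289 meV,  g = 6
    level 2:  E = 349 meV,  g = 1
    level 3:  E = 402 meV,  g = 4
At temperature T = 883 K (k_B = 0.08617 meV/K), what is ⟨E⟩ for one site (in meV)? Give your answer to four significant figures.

40.14 meV

k_BT = 0.08617 × 883 K = 76.0881 meV.
Eᵢ/kT = 0.327252, 3.79823, 4.58679, 5.28335.
Z = Σ gᵢe^(−Eᵢ/kT) = 4·e^(−0.327252) + 6·e^(−3.79823) + 1·e^(−4.58679) + 4·e^(−5.28335) = 2.88361 + 0.134462 + 0.0101855 + 0.0203016 = 3.04856.
⟨E⟩ = Σ Eᵢ gᵢe^(−Eᵢ/kT) / Z = (24.9·2.88361 + 289·0.134462 + 349·0.0101855 + 402·0.0203016) / 3.04856 = 40.14 meV.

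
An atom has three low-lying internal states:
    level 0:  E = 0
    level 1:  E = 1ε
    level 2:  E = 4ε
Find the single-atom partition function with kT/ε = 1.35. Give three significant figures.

Z = 1.53

Eᵢ/kT = 0, 0.74074, 2.9630.
Z = Σ e^(−Eᵢ/kT) = e^(−0) + e^(−0.74074) + e^(−2.9630) = 1.0000 + 0.47676 + 0.051664 = 1.5284.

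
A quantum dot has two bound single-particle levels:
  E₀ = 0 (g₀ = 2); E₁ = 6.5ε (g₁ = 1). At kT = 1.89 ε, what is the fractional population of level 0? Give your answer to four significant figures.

0.9842

Eᵢ/kT = 0, 3.43915.
Z = Σ gᵢe^(−Eᵢ/kT) = 2·e^(−0) + 1·e^(−3.43915) = 2.00000 + 0.0320920 = 2.03209.
P₀ = g₀ e^(−E₀/kT) / Z = 2.00000/2.03209 = 0.9842.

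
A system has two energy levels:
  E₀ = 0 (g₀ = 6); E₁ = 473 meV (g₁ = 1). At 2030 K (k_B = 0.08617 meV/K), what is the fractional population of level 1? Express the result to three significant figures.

k_BT = 0.08617 × 2030 K = 174.93 meV.
Eᵢ/kT = 0, 2.7039.
Z = Σ gᵢe^(−Eᵢ/kT) = 6·e^(−0) + 1·e^(−2.7039) = 6.0000 + 0.066944 = 6.0669.
P₁ = g₁ e^(−E₁/kT) / Z = 0.066944/6.0669 = 0.0110.

0.0110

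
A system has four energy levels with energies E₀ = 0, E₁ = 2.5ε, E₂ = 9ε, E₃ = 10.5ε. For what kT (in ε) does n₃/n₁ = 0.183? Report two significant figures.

n₃/n₁ = exp[−(E₃−E₁)/kT] = 0.183.
⇒ (E₃−E₁)/kT = ln(1/0.183) = ln(5.464) = 1.698.
kT = 8.0ε / 1.698 = 4.7 ε.

4.7 ε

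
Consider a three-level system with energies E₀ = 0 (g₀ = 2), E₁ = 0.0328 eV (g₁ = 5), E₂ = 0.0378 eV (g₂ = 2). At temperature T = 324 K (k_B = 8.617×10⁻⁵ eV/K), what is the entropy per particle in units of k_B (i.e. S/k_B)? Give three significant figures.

2.02

k_BT = 8.617×10⁻⁵ × 324 K = 0.027919 eV.
Eᵢ/kT = 0, 1.1748, 1.3539.
Z = Σ gᵢe^(−Eᵢ/kT) = 2·e^(−0) + 5·e^(−1.1748) + 2·e^(−1.3539) = 2.0000 + 1.5444 + 0.51646 = 4.0609.
⟨E⟩ = Σ EᵢPᵢ = 0.017282 eV.
S/k_B = ln Z + ⟨E⟩/kT = ln(4.0609) + 0.017282/0.027919 = 1.4014 + 0.61900 = 2.02.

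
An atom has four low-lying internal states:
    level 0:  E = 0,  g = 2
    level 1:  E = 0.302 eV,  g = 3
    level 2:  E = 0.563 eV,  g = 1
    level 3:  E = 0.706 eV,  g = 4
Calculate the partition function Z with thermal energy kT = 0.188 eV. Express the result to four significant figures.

Eᵢ/kT = 0, 1.60638, 2.99468, 3.75532.
Z = Σ gᵢe^(−Eᵢ/kT) = 2·e^(−0) + 3·e^(−1.60638) + 1·e^(−2.99468) + 4·e^(−3.75532) = 2.00000 + 0.601838 + 0.0500526 + 0.0935719 = 2.74546.

Z = 2.745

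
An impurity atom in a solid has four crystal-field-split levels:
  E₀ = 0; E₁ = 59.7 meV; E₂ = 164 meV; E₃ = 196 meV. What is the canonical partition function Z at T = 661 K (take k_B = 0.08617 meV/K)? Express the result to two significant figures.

Z = 1.4

k_BT = 0.08617 × 661 K = 56.96 meV.
Eᵢ/kT = 0, 1.048, 2.879, 3.441.
Z = Σ e^(−Eᵢ/kT) = e^(−0) + e^(−1.048) + e^(−2.879) + e^(−3.441) = 1.000 + 0.3506 + 0.05619 + 0.03203 = 1.439.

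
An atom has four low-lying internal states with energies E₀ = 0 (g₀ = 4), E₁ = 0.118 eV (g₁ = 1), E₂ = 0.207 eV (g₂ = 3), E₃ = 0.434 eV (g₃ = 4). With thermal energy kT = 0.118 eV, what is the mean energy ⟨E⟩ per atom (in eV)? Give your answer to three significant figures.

0.0390 eV

Eᵢ/kT = 0, 1.0000, 1.7542, 3.6780.
Z = Σ gᵢe^(−Eᵢ/kT) = 4·e^(−0) + 1·e^(−1.0000) + 3·e^(−1.7542) + 4·e^(−3.6780) = 4.0000 + 0.36788 + 0.51914 + 0.10109 = 4.9881.
⟨E⟩ = Σ Eᵢ gᵢe^(−Eᵢ/kT) / Z = (0·4.0000 + 0.118·0.36788 + 0.207·0.51914 + 0.434·0.10109) / 4.9881 = 0.0390 eV.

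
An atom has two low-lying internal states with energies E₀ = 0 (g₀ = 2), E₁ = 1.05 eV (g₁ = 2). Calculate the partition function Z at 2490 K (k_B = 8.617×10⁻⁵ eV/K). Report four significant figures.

k_BT = 8.617×10⁻⁵ × 2490 K = 0.214563 eV.
Eᵢ/kT = 0, 4.89367.
Z = Σ gᵢe^(−Eᵢ/kT) = 2·e^(−0) + 2·e^(−4.89367) = 2.00000 + 0.0149877 = 2.01499.

Z = 2.015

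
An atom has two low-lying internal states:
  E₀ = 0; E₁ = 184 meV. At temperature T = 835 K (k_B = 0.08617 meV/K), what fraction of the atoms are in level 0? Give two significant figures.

0.93

k_BT = 0.08617 × 835 K = 71.95 meV.
Eᵢ/kT = 0, 2.557.
Z = Σ e^(−Eᵢ/kT) = e^(−0) + e^(−2.557) = 1.000 + 0.07754 = 1.078.
P₀ = e^(−E₀/kT) / Z = 1.000/1.078 = 0.93.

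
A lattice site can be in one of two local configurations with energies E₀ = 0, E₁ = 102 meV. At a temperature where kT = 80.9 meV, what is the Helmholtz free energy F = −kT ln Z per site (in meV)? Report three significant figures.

-20.2 meV

Eᵢ/kT = 0, 1.2608.
Z = Σ e^(−Eᵢ/kT) = e^(−0) + e^(−1.2608) = 1.0000 + 0.28343 = 1.2834.
F = −kT ln Z = −80.9 × ln(1.2834) = −80.9 × 0.24951 = -20.2 meV.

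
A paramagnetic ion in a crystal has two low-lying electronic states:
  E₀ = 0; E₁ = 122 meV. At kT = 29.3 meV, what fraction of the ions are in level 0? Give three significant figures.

Eᵢ/kT = 0, 4.1638.
Z = Σ e^(−Eᵢ/kT) = e^(−0) + e^(−4.1638) = 1.0000 + 0.015548 = 1.0155.
P₀ = e^(−E₀/kT) / Z = 1.0000/1.0155 = 0.985.

0.985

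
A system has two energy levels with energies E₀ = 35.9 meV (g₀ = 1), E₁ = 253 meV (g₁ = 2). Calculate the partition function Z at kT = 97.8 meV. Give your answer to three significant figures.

Eᵢ/kT = 0.36708, 2.5869.
Z = Σ gᵢe^(−Eᵢ/kT) = 1·e^(−0.36708) + 2·e^(−2.5869) = 0.69275 + 0.15051 = 0.84326.

Z = 0.843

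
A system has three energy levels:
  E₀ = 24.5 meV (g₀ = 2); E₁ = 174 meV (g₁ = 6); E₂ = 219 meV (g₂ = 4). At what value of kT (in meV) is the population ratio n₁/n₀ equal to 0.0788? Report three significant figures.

n₁/n₀ = (g₁/g₀) exp[−(E₁−E₀)/kT] = 0.0788.
⇒ (E₁−E₀)/kT = ln((6/2)/0.0788) = ln(38.071) = 3.6395.
kT = 149.5 meV / 3.6395 = 41.1 meV.

41.1 meV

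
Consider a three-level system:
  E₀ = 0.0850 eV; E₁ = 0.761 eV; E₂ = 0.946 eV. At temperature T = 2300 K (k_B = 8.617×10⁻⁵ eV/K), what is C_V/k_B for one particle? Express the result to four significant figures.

k_BT = 8.617×10⁻⁵ × 2300 K = 0.198191 eV.
Eᵢ/kT = 0.428879, 3.83973, 4.77317.
Z = Σ e^(−Eᵢ/kT) = e^(−0.428879) + e^(−3.83973) + e^(−4.77317) = 0.651239 + 0.0214994 + 0.00845354 = 0.681192.
⟨E⟩ = 0.117020 eV, ⟨E²⟩ = 0.0362910 eV².
C_V/k_B = (⟨E²⟩ − ⟨E⟩²)/(kT)² = (0.0362910 − 0.0136937)/0.0392797 = 0.5753.

0.5753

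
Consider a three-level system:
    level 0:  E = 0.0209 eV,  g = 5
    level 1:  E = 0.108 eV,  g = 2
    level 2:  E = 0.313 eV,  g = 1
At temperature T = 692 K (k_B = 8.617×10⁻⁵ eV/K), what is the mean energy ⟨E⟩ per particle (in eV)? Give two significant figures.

0.029 eV

k_BT = 8.617×10⁻⁵ × 692 K = 0.05963 eV.
Eᵢ/kT = 0.3505, 1.811, 5.249.
Z = Σ gᵢe^(−Eᵢ/kT) = 5·e^(−0.3505) + 2·e^(−1.811) + 1·e^(−5.249) = 3.522 + 0.3270 + 0.005253 = 3.854.
⟨E⟩ = Σ Eᵢ gᵢe^(−Eᵢ/kT) / Z = (0.0209·3.522 + 0.108·0.3270 + 0.313·0.005253) / 3.854 = 0.029 eV.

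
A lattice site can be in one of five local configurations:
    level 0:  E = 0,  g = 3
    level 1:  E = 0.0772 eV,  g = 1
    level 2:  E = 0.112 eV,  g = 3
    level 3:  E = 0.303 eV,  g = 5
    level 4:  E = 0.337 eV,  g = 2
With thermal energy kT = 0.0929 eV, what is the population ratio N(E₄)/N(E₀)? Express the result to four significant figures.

0.01772

n₄/n₀ = (g₄/g₀) exp[−(E₄−E₀)/kT] = (2/3) × exp(−(0.337 eV)/(0.0929 eV)) = (2/3) × exp(-3.62756) = 0.01772.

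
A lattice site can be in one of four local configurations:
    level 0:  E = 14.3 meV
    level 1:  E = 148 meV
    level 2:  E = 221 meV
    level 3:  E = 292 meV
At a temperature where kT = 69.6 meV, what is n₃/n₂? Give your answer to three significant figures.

n₃/n₂ = exp[−(E₃−E₂)/kT] = exp(−(71 meV)/(69.6 meV)) = exp(-1.0201) = 0.361.

0.361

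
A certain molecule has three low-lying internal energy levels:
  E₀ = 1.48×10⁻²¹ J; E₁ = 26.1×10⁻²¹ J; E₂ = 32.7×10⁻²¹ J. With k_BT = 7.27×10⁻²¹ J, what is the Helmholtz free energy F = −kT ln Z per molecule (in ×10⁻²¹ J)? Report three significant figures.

1.14 ×10⁻²¹ J

Eᵢ/kT = 0.20358, 3.5901, 4.4979.
Z = Σ e^(−Eᵢ/kT) = e^(−0.20358) + e^(−3.5901) + e^(−4.4979) = 0.81580 + 0.027596 + 0.011132 = 0.85453.
F = −kT ln Z = −7.27 × ln(0.85453) = −7.27 × -0.15720 = 1.14 ×10⁻²¹ J.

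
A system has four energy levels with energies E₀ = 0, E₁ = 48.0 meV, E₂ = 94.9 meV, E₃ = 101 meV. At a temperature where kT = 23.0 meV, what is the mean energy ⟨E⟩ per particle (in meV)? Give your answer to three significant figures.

Eᵢ/kT = 0, 2.0870, 4.1261, 4.3913.
Z = Σ e^(−Eᵢ/kT) = e^(−0) + e^(−2.0870) + e^(−4.1261) + e^(−4.3913) = 1.0000 + 0.12406 + 0.016146 + 0.012385 = 1.1526.
⟨E⟩ = Σ Eᵢ e^(−Eᵢ/kT) / Z = (0·1.0000 + 48.0·0.12406 + 94.9·0.016146 + 101·0.012385) / 1.1526 = 7.58 meV.

7.58 meV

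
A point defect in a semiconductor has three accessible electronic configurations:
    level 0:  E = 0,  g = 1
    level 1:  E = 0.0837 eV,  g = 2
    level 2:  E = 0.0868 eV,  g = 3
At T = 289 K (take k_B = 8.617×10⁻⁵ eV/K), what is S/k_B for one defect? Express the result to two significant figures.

k_BT = 8.617×10⁻⁵ × 289 K = 0.02490 eV.
Eᵢ/kT = 0, 3.361, 3.486.
Z = Σ gᵢe^(−Eᵢ/kT) = 1·e^(−0) + 2·e^(−3.361) + 3·e^(−3.486) = 1.000 + 0.06940 + 0.09187 = 1.161.
⟨E⟩ = Σ EᵢPᵢ = 0.01187 eV.
S/k_B = ln Z + ⟨E⟩/kT = ln(1.161) + 0.01187/0.02490 = 0.1493 + 0.4767 = 0.63.

0.63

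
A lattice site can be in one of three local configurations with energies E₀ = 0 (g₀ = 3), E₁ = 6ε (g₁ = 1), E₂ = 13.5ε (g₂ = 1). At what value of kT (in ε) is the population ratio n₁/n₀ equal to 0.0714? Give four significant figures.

3.894 ε

n₁/n₀ = (g₁/g₀) exp[−(E₁−E₀)/kT] = 0.0714.
⇒ (E₁−E₀)/kT = ln((1/3)/0.0714) = ln(4.66853) = 1.54084.
kT = 6ε / 1.54084 = 3.894 ε.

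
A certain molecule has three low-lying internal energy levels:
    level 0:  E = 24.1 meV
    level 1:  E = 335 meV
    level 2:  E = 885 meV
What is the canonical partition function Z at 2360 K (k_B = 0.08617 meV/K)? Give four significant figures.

Z = 1.094

k_BT = 0.08617 × 2360 K = 203.361 meV.
Eᵢ/kT = 0.118508, 1.64732, 4.35187.
Z = Σ e^(−Eᵢ/kT) = e^(−0.118508) + e^(−1.64732) + e^(−4.35187) = 0.888245 + 0.192565 + 0.0128827 = 1.09369.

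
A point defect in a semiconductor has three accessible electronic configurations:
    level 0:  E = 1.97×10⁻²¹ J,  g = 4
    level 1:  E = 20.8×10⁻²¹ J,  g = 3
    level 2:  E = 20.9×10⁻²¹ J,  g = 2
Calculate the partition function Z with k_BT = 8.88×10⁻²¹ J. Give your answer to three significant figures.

Eᵢ/kT = 0.22185, 2.3423, 2.3536.
Z = Σ gᵢe^(−Eᵢ/kT) = 4·e^(−0.22185) + 3·e^(−2.3423) + 2·e^(−2.3536) = 3.2041 + 0.28832 + 0.19005 = 3.6825.

Z = 3.68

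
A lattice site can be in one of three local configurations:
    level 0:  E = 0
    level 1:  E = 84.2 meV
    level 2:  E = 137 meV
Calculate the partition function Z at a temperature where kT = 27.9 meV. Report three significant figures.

Eᵢ/kT = 0, 3.0179, 4.9104.
Z = Σ e^(−Eᵢ/kT) = e^(−0) + e^(−3.0179) + e^(−4.9104) = 1.0000 + 0.048904 + 0.0073695 = 1.0563.

Z = 1.06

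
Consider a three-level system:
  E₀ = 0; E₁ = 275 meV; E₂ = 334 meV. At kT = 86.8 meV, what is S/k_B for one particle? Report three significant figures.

Eᵢ/kT = 0, 3.1682, 3.8479.
Z = Σ e^(−Eᵢ/kT) = e^(−0) + e^(−3.1682) + e^(−3.8479) = 1.0000 + 0.042079 + 0.021324 = 1.0634.
⟨E⟩ = Σ EᵢPᵢ = 17.579 meV.
S/k_B = ln Z + ⟨E⟩/kT = ln(1.0634) + 17.579/86.8 = 0.061471 + 0.20252 = 0.264.

0.264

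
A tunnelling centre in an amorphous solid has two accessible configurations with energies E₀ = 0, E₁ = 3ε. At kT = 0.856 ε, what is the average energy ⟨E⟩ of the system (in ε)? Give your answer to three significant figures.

Eᵢ/kT = 0, 3.5047.
Z = Σ e^(−Eᵢ/kT) = e^(−0) + e^(−3.5047) = 1.0000 + 0.030056 = 1.0301.
⟨E⟩ = Σ Eᵢ e^(−Eᵢ/kT) / Z = (0·1.0000 + 3·0.030056) / 1.0301 = 0.0875 ε.

0.0875 ε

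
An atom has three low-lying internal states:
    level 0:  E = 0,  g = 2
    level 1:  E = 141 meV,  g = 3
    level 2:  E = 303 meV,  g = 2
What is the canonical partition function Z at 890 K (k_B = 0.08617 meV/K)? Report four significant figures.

k_BT = 0.08617 × 890 K = 76.6913 meV.
Eᵢ/kT = 0, 1.83854, 3.95090.
Z = Σ gᵢe^(−Eᵢ/kT) = 2·e^(−0) + 3·e^(−1.83854) + 2·e^(−3.95090) = 2.00000 + 0.477148 + 0.0384748 = 2.51562.

Z = 2.516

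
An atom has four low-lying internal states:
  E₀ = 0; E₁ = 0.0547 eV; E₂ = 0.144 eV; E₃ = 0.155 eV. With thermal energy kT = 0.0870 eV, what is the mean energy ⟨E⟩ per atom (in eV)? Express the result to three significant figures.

0.0437 eV

Eᵢ/kT = 0, 0.62874, 1.6552, 1.7816.
Z = Σ e^(−Eᵢ/kT) = e^(−0) + e^(−0.62874) + e^(−1.6552) + e^(−1.7816) = 1.0000 + 0.53326 + 0.19105 + 0.16837 = 1.8927.
⟨E⟩ = Σ Eᵢ e^(−Eᵢ/kT) / Z = (0·1.0000 + 0.0547·0.53326 + 0.144·0.19105 + 0.155·0.16837) / 1.8927 = 0.0437 eV.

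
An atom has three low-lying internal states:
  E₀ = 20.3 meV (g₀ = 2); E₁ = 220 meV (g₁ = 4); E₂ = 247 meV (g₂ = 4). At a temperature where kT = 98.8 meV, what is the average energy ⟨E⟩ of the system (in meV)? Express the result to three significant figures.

Eᵢ/kT = 0.20547, 2.2267, 2.5000.
Z = Σ gᵢe^(−Eᵢ/kT) = 2·e^(−0.20547) + 4·e^(−2.2267) + 4·e^(−2.5000) = 1.6285 + 0.43154 + 0.32834 = 2.3884.
⟨E⟩ = Σ Eᵢ gᵢe^(−Eᵢ/kT) / Z = (20.3·1.6285 + 220·0.43154 + 247·0.32834) / 2.3884 = 87.5 meV.

87.5 meV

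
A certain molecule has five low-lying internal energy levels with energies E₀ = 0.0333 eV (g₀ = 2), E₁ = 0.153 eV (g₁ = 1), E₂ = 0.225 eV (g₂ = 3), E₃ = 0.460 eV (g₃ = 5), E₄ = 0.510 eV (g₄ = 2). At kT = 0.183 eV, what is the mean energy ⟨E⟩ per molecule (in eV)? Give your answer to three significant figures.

Eᵢ/kT = 0.18197, 0.83607, 1.2295, 2.5137, 2.7869.
Z = Σ gᵢe^(−Eᵢ/kT) = 2·e^(−0.18197) + 1·e^(−0.83607) + 3·e^(−1.2295) + 5·e^(−2.5137) + 2·e^(−2.7869) = 1.6673 + 0.43341 + 0.87732 + 0.40484 + 0.12322 = 3.5061.
⟨E⟩ = Σ Eᵢ gᵢe^(−Eᵢ/kT) / Z = (0.0333·1.6673 + 0.153·0.43341 + 0.225·0.87732 + 0.460·0.40484 + 0.510·0.12322) / 3.5061 = 0.162 eV.

0.162 eV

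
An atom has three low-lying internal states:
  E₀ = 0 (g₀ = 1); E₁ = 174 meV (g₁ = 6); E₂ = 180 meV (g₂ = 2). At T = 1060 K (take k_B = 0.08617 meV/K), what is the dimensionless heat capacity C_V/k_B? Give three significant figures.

k_BT = 0.08617 × 1060 K = 91.340 meV.
Eᵢ/kT = 0, 1.9050, 1.9707.
Z = Σ gᵢe^(−Eᵢ/kT) = 1·e^(−0) + 6·e^(−1.9050) + 2·e^(−1.9707) = 1.0000 + 0.89294 + 0.27872 = 2.1717.
⟨E⟩ = 94.645 meV, ⟨E²⟩ = 16607 meV².
C_V/k_B = (⟨E²⟩ − ⟨E⟩²)/(kT)² = (16607 − 8957.7)/8343.0 = 0.917.

0.917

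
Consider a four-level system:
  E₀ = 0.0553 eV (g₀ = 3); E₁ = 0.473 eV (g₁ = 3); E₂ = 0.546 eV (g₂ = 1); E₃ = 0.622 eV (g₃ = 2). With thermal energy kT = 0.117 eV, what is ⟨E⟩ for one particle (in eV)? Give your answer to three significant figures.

0.0719 eV

Eᵢ/kT = 0.47265, 4.0427, 4.6667, 5.3162.
Z = Σ gᵢe^(−Eᵢ/kT) = 3·e^(−0.47265) + 3·e^(−4.0427) + 1·e^(−4.6667) + 2·e^(−5.3162) = 1.8700 + 0.052650 + 0.0094032 + 0.0098228 = 1.9419.
⟨E⟩ = Σ Eᵢ gᵢe^(−Eᵢ/kT) / Z = (0.0553·1.8700 + 0.473·0.052650 + 0.546·0.0094032 + 0.622·0.0098228) / 1.9419 = 0.0719 eV.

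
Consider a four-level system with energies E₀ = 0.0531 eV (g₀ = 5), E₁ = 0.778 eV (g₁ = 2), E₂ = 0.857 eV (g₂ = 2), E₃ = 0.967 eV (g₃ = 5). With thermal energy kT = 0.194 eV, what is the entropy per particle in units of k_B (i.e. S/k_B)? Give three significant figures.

1.74

Eᵢ/kT = 0.27371, 4.0103, 4.4175, 4.9845.
Z = Σ gᵢe^(−Eᵢ/kT) = 5·e^(−0.27371) + 2·e^(−4.0103) + 2·e^(−4.4175) + 5·e^(−4.9845) = 3.8028 + 0.036256 + 0.024129 + 0.034216 = 3.8974.
⟨E⟩ = Σ EᵢPᵢ = 0.072844 eV.
S/k_B = ln Z + ⟨E⟩/kT = ln(3.8974) + 0.072844/0.194 = 1.3603 + 0.37548 = 1.74.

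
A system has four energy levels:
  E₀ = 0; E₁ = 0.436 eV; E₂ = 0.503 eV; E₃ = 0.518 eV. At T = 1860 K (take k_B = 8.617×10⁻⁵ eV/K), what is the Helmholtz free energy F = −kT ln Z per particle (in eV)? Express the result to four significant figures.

-0.02222 eV

k_BT = 8.617×10⁻⁵ × 1860 K = 0.160276 eV.
Eᵢ/kT = 0, 2.72031, 3.13834, 3.23192.
Z = Σ e^(−Eᵢ/kT) = e^(−0) + e^(−2.72031) + e^(−3.13834) + e^(−3.23192) = 1.00000 + 0.0658543 + 0.0433547 + 0.0394816 = 1.14869.
F = −kT ln Z = −0.160276 × ln(1.14869) = −0.160276 × 0.138622 = -0.02222 eV.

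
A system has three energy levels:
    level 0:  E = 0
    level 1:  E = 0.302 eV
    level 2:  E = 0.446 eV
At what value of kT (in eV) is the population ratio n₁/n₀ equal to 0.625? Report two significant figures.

0.64 eV

n₁/n₀ = exp[−(E₁−E₀)/kT] = 0.625.
⇒ (E₁−E₀)/kT = ln(1/0.625) = ln(1.600) = 0.4700.
kT = 0.302 eV / 0.4700 = 0.64 eV.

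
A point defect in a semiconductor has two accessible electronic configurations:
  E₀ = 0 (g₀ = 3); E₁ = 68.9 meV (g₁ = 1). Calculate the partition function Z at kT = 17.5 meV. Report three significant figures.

Eᵢ/kT = 0, 3.9371.
Z = Σ gᵢe^(−Eᵢ/kT) = 3·e^(−0) + 1·e^(−3.9371) = 3.0000 + 0.019505 = 3.0195.

Z = 3.02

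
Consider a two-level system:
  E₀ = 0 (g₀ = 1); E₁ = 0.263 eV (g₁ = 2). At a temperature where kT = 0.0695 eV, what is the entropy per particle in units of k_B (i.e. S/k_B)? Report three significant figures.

Eᵢ/kT = 0, 3.7842.
Z = Σ gᵢe^(−Eᵢ/kT) = 1·e^(−0) + 2·e^(−3.7842) = 1.0000 + 0.045454 = 1.0455.
⟨E⟩ = Σ EᵢPᵢ = 0.011434 eV.
S/k_B = ln Z + ⟨E⟩/kT = ln(1.0455) + 0.011434/0.0695 = 0.044495 + 0.16452 = 0.209.

0.209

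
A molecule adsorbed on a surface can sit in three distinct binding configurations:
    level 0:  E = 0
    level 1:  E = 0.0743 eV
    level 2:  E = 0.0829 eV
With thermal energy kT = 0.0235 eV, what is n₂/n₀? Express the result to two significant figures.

n₂/n₀ = exp[−(E₂−E₀)/kT] = exp(−(0.0829 eV)/(0.0235 eV)) = exp(-3.528) = 0.029.

0.029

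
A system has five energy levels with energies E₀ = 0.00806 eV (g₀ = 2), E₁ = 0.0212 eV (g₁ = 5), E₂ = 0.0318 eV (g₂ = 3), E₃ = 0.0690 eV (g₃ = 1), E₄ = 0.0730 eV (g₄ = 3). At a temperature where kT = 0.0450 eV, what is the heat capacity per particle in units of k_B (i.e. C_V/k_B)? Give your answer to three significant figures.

Eᵢ/kT = 0.17911, 0.47111, 0.70667, 1.5333, 1.6222.
Z = Σ gᵢe^(−Eᵢ/kT) = 2·e^(−0.17911) + 5·e^(−0.47111) + 3·e^(−0.70667) + 1·e^(−1.5333) + 3·e^(−1.6222) = 1.6720 + 3.1215 + 1.4799 + 0.21582 + 0.59239 = 7.0816.
⟨E⟩ = 0.026103 eV, ⟨E²⟩ = 0.0010157 eV².
C_V/k_B = (⟨E²⟩ − ⟨E⟩²)/(kT)² = (0.0010157 − 0.00068137)/0.0020250 = 0.165.

0.165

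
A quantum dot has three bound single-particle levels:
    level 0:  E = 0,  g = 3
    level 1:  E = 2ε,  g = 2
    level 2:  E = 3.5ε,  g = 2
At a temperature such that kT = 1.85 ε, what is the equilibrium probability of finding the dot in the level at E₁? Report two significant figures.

0.17

Eᵢ/kT = 0, 1.081, 1.892.
Z = Σ gᵢe^(−Eᵢ/kT) = 3·e^(−0) + 2·e^(−1.081) + 2·e^(−1.892) = 3.000 + 0.6785 + 0.3015 = 3.980.
P₁ = g₁ e^(−E₁/kT) / Z = 0.6785/3.980 = 0.17.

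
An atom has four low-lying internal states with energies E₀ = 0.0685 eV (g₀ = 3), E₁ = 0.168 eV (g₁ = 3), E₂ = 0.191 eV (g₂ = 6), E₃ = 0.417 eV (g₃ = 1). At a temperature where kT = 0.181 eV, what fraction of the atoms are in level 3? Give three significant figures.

Eᵢ/kT = 0.37845, 0.92818, 1.0552, 2.3039.
Z = Σ gᵢe^(−Eᵢ/kT) = 3·e^(−0.37845) + 3·e^(−0.92818) + 6·e^(−1.0552) + 1·e^(−2.3039) = 2.0548 + 1.1858 + 2.0887 + 0.099869 = 5.4292.
P₃ = g₃ e^(−E₃/kT) / Z = 0.099869/5.4292 = 0.0184.

0.0184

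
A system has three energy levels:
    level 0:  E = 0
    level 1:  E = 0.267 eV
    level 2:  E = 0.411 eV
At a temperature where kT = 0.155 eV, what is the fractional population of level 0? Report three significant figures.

Eᵢ/kT = 0, 1.7226, 2.6516.
Z = Σ e^(−Eᵢ/kT) = e^(−0) + e^(−1.7226) + e^(−2.6516) = 1.0000 + 0.17860 + 0.070538 = 1.2491.
P₀ = e^(−E₀/kT) / Z = 1.0000/1.2491 = 0.801.

0.801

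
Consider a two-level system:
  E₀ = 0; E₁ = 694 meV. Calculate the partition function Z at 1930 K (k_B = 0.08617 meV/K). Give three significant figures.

k_BT = 0.08617 × 1930 K = 166.31 meV.
Eᵢ/kT = 0, 4.1729.
Z = Σ e^(−Eᵢ/kT) = e^(−0) + e^(−4.1729) = 1.0000 + 0.015408 = 1.0154.

Z = 1.02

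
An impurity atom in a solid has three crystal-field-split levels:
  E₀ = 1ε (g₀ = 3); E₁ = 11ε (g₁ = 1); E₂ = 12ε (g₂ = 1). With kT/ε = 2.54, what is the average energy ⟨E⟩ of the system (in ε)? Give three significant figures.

1.11 ε

Eᵢ/kT = 0.39370, 4.3307, 4.7244.
Z = Σ gᵢe^(−Eᵢ/kT) = 3·e^(−0.39370) + 1·e^(−4.3307) + 1·e^(−4.7244) = 2.0237 + 0.013158 + 0.0088760 = 2.0457.
⟨E⟩ = Σ Eᵢ gᵢe^(−Eᵢ/kT) / Z = (1·2.0237 + 11·0.013158 + 12·0.0088760) / 2.0457 = 1.11 ε.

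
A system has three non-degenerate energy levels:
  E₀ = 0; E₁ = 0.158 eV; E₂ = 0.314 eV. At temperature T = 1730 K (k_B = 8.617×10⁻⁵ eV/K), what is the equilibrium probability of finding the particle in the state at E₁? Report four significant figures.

k_BT = 8.617×10⁻⁵ × 1730 K = 0.149074 eV.
Eᵢ/kT = 0, 1.05988, 2.10634.
Z = Σ e^(−Eᵢ/kT) = e^(−0) + e^(−1.05988) + e^(−2.10634) = 1.00000 + 0.346497 + 0.121683 = 1.46818.
P₁ = e^(−E₁/kT) / Z = 0.346497/1.46818 = 0.2360.

0.2360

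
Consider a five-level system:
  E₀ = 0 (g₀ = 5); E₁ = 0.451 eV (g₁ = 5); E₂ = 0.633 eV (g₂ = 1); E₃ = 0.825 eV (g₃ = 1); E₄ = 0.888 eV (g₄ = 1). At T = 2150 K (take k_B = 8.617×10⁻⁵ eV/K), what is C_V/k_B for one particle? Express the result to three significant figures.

0.566

k_BT = 8.617×10⁻⁵ × 2150 K = 0.18527 eV.
Eᵢ/kT = 0, 2.4343, 3.4166, 4.4530, 4.7930.
Z = Σ gᵢe^(−Eᵢ/kT) = 5·e^(−0) + 5·e^(−2.4343) + 1·e^(−3.4166) + 1·e^(−4.4530) + 1·e^(−4.7930) = 5.0000 + 0.43830 + 0.032824 + 0.011644 + 0.0082876 = 5.4911.
⟨E⟩ = 0.042872 eV, ⟨E²⟩ = 0.021264 eV².
C_V/k_B = (⟨E²⟩ − ⟨E⟩²)/(kT)² = (0.021264 − 0.0018380)/0.034325 = 0.566.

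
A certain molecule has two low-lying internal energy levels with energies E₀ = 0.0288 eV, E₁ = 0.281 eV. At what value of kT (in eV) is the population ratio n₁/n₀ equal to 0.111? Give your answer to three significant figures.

n₁/n₀ = exp[−(E₁−E₀)/kT] = 0.111.
⇒ (E₁−E₀)/kT = ln(1/0.111) = ln(9.0090) = 2.1982.
kT = 0.2522 eV / 2.1982 = 0.115 eV.

0.115 eV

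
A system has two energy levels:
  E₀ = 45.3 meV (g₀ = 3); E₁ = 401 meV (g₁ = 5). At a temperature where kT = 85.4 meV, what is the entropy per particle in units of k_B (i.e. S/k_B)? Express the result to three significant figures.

1.23

Eᵢ/kT = 0.53044, 4.6956.
Z = Σ gᵢe^(−Eᵢ/kT) = 3·e^(−0.53044) + 5·e^(−4.6956) = 1.7650 + 0.045677 = 1.8107.
⟨E⟩ = Σ EᵢPᵢ = 54.272 meV.
S/k_B = ln Z + ⟨E⟩/kT = ln(1.8107) + 54.272/85.4 = 0.59371 + 0.63550 = 1.23.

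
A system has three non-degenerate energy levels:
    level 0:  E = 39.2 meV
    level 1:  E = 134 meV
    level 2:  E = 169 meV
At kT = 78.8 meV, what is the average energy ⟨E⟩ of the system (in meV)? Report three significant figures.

Eᵢ/kT = 0.49746, 1.7005, 2.1447.
Z = Σ e^(−Eᵢ/kT) = e^(−0.49746) + e^(−1.7005) + e^(−2.1447) = 0.60807 + 0.18259 + 0.11710 = 0.90776.
⟨E⟩ = Σ Eᵢ e^(−Eᵢ/kT) / Z = (39.2·0.60807 + 134·0.18259 + 169·0.11710) / 0.90776 = 75.0 meV.

75.0 meV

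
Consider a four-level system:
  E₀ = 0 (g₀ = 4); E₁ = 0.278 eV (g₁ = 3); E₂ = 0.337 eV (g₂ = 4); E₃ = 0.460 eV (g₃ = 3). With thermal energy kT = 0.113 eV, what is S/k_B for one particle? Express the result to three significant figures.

Eᵢ/kT = 0, 2.4602, 2.9823, 4.0708.
Z = Σ gᵢe^(−Eᵢ/kT) = 4·e^(−0) + 3·e^(−2.4602) + 4·e^(−2.9823) + 3·e^(−4.0708) = 4.0000 + 0.25625 + 0.20270 + 0.051191 = 4.5101.
⟨E⟩ = Σ EᵢPᵢ = 0.036162 eV.
S/k_B = ln Z + ⟨E⟩/kT = ln(4.5101) + 0.036162/0.113 = 1.5063 + 0.32002 = 1.83.

1.83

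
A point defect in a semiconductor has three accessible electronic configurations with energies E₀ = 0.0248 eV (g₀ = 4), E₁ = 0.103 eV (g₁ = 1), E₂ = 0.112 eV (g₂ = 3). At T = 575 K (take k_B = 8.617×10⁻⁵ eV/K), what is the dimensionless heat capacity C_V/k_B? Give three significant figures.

0.379

k_BT = 8.617×10⁻⁵ × 575 K = 0.049548 eV.
Eᵢ/kT = 0.50052, 2.0788, 2.2604.
Z = Σ gᵢe^(−Eᵢ/kT) = 4·e^(−0.50052) + 1·e^(−2.0788) + 3·e^(−2.2604) = 2.4249 + 0.12508 + 0.31293 = 2.8629.
⟨E⟩ = 0.037748 eV, ⟨E²⟩ = 0.0023556 eV².
C_V/k_B = (⟨E²⟩ − ⟨E⟩²)/(kT)² = (0.0023556 − 0.0014249)/0.0024550 = 0.379.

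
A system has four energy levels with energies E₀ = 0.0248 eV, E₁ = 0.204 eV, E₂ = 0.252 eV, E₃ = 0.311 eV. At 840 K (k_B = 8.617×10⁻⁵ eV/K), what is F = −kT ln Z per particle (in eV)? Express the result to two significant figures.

0.015 eV

k_BT = 8.617×10⁻⁵ × 840 K = 0.07238 eV.
Eᵢ/kT = 0.3426, 2.818, 3.482, 4.297.
Z = Σ e^(−Eᵢ/kT) = e^(−0.3426) + e^(−2.818) + e^(−3.482) + e^(−4.297) = 0.7099 + 0.05973 + 0.03075 + 0.01361 = 0.8140.
F = −kT ln Z = −0.07238 × ln(0.8140) = −0.07238 × -0.2058 = 0.015 eV.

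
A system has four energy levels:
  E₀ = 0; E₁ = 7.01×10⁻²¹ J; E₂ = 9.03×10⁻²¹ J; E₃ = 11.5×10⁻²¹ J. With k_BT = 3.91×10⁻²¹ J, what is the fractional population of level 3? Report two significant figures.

Eᵢ/kT = 0, 1.793, 2.309, 2.941.
Z = Σ e^(−Eᵢ/kT) = e^(−0) + e^(−1.793) + e^(−2.309) + e^(−2.941) = 1.000 + 0.1665 + 0.09936 + 0.05281 = 1.319.
P₃ = e^(−E₃/kT) / Z = 0.05281/1.319 = 0.040.

0.040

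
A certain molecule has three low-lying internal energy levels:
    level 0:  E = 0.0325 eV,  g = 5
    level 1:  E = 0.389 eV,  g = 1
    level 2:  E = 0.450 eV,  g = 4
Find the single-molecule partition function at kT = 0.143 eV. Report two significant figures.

Z = 4.2

Eᵢ/kT = 0.2273, 2.720, 3.147.
Z = Σ gᵢe^(−Eᵢ/kT) = 5·e^(−0.2273) + 1·e^(−2.720) + 4·e^(−3.147) = 3.983 + 0.06587 + 0.1719 = 4.221.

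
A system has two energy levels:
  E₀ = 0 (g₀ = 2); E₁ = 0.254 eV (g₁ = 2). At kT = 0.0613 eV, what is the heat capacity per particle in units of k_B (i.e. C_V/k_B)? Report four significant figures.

Eᵢ/kT = 0, 4.14356.
Z = Σ gᵢe^(−Eᵢ/kT) = 2·e^(−0) + 2·e^(−4.14356) = 2.00000 + 0.0317325 = 2.03173.
⟨E⟩ = 0.00396709 eV, ⟨E²⟩ = 0.00100764 eV².
C_V/k_B = (⟨E²⟩ − ⟨E⟩²)/(kT)² = (0.00100764 − 0.0000157378)/0.00375769 = 0.2640.

0.2640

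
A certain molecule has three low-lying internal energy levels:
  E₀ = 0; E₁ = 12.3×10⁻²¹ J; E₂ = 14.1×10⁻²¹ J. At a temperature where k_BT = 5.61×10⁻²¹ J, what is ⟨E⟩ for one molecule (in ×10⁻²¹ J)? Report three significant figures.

2.11 ×10⁻²¹ J

Eᵢ/kT = 0, 2.1925, 2.5134.
Z = Σ e^(−Eᵢ/kT) = e^(−0) + e^(−2.1925) + e^(−2.5134) = 1.0000 + 0.11164 + 0.080992 = 1.1926.
⟨E⟩ = Σ Eᵢ e^(−Eᵢ/kT) / Z = (0·1.0000 + 12.3·0.11164 + 14.1·0.080992) / 1.1926 = 2.11 ×10⁻²¹ J.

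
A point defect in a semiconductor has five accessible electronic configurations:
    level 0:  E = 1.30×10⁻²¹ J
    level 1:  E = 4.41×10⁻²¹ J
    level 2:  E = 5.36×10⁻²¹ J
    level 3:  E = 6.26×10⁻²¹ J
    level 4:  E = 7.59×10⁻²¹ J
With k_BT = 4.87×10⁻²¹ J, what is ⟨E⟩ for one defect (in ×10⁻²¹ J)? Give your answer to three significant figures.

3.97 ×10⁻²¹ J

Eᵢ/kT = 0.26694, 0.90554, 1.1006, 1.2854, 1.5585.
Z = Σ e^(−Eᵢ/kT) = e^(−0.26694) + e^(−0.90554) + e^(−1.1006) + e^(−1.2854) + e^(−1.5585) = 0.76572 + 0.40432 + 0.33267 + 0.27654 + 0.21045 = 1.9897.
⟨E⟩ = Σ Eᵢ e^(−Eᵢ/kT) / Z = (1.30·0.76572 + 4.41·0.40432 + 5.36·0.33267 + 6.26·0.27654 + 7.59·0.21045) / 1.9897 = 3.97 ×10⁻²¹ J.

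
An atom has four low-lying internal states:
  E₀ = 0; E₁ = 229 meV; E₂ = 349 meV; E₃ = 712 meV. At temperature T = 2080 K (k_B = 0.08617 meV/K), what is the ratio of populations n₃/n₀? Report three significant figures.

k_BT = 0.08617 × 2080 K = 179.23 meV.
n₃/n₀ = exp[−(E₃−E₀)/kT] = exp(−(712 meV)/(179.23 meV)) = exp(-3.9725) = 0.0188.

0.0188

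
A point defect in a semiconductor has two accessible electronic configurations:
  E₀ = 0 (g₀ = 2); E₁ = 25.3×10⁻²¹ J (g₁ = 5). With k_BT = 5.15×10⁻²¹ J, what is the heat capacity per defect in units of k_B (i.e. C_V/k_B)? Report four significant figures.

Eᵢ/kT = 0, 4.91262.
Z = Σ gᵢe^(−Eᵢ/kT) = 2·e^(−0) + 5·e^(−4.91262) = 2.00000 + 0.0367660 = 2.03677.
⟨E⟩ = 0.456694, ⟨E²⟩ = 11.5543.
C_V/k_B = (⟨E²⟩ − ⟨E⟩²)/(kT)² = (11.5543 − 0.208569)/26.5225 = 0.4278.

0.4278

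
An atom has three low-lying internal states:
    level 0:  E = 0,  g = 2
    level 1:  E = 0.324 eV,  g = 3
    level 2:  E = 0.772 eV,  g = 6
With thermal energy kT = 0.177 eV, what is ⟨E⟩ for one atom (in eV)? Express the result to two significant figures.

0.084 eV

Eᵢ/kT = 0, 1.831, 4.362.
Z = Σ gᵢe^(−Eᵢ/kT) = 2·e^(−0) + 3·e^(−1.831) + 6·e^(−4.362) = 2.000 + 0.4808 + 0.07652 = 2.557.
⟨E⟩ = Σ Eᵢ gᵢe^(−Eᵢ/kT) / Z = (0·2.000 + 0.324·0.4808 + 0.772·0.07652) / 2.557 = 0.084 eV.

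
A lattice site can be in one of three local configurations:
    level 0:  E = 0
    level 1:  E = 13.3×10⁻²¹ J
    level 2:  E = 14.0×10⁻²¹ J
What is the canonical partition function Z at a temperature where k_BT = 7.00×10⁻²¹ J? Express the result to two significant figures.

Z = 1.3

Eᵢ/kT = 0, 1.900, 2.000.
Z = Σ e^(−Eᵢ/kT) = e^(−0) + e^(−1.900) + e^(−2.000) = 1.000 + 0.1496 + 0.1353 = 1.285.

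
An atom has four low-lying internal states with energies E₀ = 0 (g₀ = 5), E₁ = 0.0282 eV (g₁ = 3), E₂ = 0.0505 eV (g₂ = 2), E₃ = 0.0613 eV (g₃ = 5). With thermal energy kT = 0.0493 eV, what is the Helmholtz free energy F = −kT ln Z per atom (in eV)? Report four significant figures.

-0.1075 eV

Eᵢ/kT = 0, 0.572008, 1.02434, 1.24341.
Z = Σ gᵢe^(−Eᵢ/kT) = 5·e^(−0) + 3·e^(−0.572008) + 2·e^(−1.02434) + 5·e^(−1.24341) = 5.00000 + 1.69317 + 0.718067 + 1.44200 = 8.85324.
F = −kT ln Z = −0.0493 × ln(8.85324) = −0.0493 × 2.18078 = -0.1075 eV.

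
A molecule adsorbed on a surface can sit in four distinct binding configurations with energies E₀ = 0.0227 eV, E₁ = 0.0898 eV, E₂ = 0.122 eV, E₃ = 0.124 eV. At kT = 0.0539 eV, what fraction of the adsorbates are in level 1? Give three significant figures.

Eᵢ/kT = 0.42115, 1.6660, 2.2635, 2.3006.
Z = Σ e^(−Eᵢ/kT) = e^(−0.42115) + e^(−1.6660) + e^(−2.2635) + e^(−2.3006) = 0.65629 + 0.18900 + 0.10399 + 0.10020 = 1.0495.
P₁ = e^(−E₁/kT) / Z = 0.18900/1.0495 = 0.180.

0.180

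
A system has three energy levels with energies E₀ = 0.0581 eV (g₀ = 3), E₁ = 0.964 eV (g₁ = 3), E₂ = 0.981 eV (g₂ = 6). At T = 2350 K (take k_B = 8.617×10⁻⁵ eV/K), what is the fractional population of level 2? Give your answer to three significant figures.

k_BT = 8.617×10⁻⁵ × 2350 K = 0.20250 eV.
Eᵢ/kT = 0.28691, 4.7605, 4.8444.
Z = Σ gᵢe^(−Eᵢ/kT) = 3·e^(−0.28691) + 3·e^(−4.7605) + 6·e^(−4.8444) = 2.2517 + 0.025684 + 0.047234 = 2.3246.
P₂ = g₂ e^(−E₂/kT) / Z = 0.047234/2.3246 = 0.0203.

0.0203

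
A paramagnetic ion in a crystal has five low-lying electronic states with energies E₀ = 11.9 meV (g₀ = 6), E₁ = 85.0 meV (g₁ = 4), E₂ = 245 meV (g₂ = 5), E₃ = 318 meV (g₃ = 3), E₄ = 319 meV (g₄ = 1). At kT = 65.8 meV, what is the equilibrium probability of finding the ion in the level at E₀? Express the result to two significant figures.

0.80

Eᵢ/kT = 0.1809, 1.292, 3.723, 4.833, 4.848.
Z = Σ gᵢe^(−Eᵢ/kT) = 6·e^(−0.1809) + 4·e^(−1.292) + 5·e^(−3.723) + 3·e^(−4.833) + 1·e^(−4.848) = 5.007 + 1.099 + 0.1208 + 0.02389 + 0.007844 = 6.259.
P₀ = g₀ e^(−E₀/kT) / Z = 5.007/6.259 = 0.80.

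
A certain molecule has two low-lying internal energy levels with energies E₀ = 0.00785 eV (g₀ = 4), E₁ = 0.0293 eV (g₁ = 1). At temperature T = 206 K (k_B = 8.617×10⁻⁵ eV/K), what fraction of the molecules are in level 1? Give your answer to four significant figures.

0.06948

k_BT = 8.617×10⁻⁵ × 206 K = 0.0177510 eV.
Eᵢ/kT = 0.442229, 1.65061.
Z = Σ gᵢe^(−Eᵢ/kT) = 4·e^(−0.442229) + 1·e^(−1.65061) = 2.57041 + 0.191933 = 2.76234.
P₁ = g₁ e^(−E₁/kT) / Z = 0.191933/2.76234 = 0.06948.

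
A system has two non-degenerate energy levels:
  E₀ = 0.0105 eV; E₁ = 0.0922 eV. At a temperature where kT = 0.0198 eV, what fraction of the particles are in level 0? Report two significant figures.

Eᵢ/kT = 0.5303, 4.657.
Z = Σ e^(−Eᵢ/kT) = e^(−0.5303) + e^(−4.657) = 0.5884 + 0.009495 = 0.5979.
P₀ = e^(−E₀/kT) / Z = 0.5884/0.5979 = 0.98.

0.98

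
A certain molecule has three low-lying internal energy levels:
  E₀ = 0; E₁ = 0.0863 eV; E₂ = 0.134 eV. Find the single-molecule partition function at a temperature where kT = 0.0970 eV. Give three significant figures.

Z = 1.66

Eᵢ/kT = 0, 0.88969, 1.3814.
Z = Σ e^(−Eᵢ/kT) = e^(−0) + e^(−0.88969) + e^(−1.3814) = 1.0000 + 0.41078 + 0.25123 = 1.6620.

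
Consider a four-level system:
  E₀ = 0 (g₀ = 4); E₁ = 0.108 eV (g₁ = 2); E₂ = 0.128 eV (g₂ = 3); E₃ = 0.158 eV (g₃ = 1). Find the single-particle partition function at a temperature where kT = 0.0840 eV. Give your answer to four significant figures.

Z = 5.359

Eᵢ/kT = 0, 1.28571, 1.52381, 1.88095.
Z = Σ gᵢe^(−Eᵢ/kT) = 4·e^(−0) + 2·e^(−1.28571) + 3·e^(−1.52381) + 1·e^(−1.88095) = 4.00000 + 0.552908 + 0.653641 + 0.152445 = 5.35899.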